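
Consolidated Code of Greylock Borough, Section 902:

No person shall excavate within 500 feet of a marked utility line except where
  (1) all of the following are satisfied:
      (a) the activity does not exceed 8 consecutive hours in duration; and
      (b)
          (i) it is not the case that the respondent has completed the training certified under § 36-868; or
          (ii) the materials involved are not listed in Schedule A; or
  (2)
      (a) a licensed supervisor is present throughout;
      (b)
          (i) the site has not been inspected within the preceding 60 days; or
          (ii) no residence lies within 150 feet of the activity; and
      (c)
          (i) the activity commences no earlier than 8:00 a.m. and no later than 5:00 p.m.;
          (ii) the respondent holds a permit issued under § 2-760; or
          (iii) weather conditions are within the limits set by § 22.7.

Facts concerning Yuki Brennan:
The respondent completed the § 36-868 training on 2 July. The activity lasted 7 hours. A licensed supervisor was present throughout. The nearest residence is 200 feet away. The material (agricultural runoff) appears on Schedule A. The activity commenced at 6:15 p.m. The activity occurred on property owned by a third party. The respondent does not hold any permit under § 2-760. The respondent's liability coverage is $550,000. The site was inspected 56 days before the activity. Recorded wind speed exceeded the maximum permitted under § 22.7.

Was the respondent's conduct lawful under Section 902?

(a) ≤ 8 hrs duration — met.
(i) not (training certified) — fails.
(ii) not (Schedule A material) — not met.
So (b) is not satisfied (F OR F).
So (1) is not satisfied (T AND F).
(a) supervisor present — met.
(i) not (site inspected) — not met.
(ii) no residence in 150 ft — met.
(b) = F OR T = true.
(i) start within hours — not met.
(ii) holds permit — not met.
(iii) weather ok — fails.
(c) = F OR F OR F = false.
(2): T AND T AND F → false.
So Overall is not satisfied (F OR F).

No — unlawful.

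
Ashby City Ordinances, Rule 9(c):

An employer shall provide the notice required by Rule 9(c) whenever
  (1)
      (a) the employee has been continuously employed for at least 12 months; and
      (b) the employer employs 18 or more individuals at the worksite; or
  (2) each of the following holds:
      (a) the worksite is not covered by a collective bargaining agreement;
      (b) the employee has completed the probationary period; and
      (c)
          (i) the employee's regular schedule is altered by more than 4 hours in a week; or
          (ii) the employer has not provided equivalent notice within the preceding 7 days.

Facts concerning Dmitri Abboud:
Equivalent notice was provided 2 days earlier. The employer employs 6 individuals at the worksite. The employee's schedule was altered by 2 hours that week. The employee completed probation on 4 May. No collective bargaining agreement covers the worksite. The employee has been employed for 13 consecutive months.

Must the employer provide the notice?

No — not required.

(a) tenure ≥ 12 mo. — met.
(b) ≥ 18 at site — fails.
(1) = T AND F = false.
(a) no CBA — met.
(b) past probation — met.
(i) schedule shift > 4h — not satisfied.
(ii) no recent notice — fails.
So (c) is not satisfied (F OR F).
(2): T AND T AND F → false.
Overall = F OR F = false.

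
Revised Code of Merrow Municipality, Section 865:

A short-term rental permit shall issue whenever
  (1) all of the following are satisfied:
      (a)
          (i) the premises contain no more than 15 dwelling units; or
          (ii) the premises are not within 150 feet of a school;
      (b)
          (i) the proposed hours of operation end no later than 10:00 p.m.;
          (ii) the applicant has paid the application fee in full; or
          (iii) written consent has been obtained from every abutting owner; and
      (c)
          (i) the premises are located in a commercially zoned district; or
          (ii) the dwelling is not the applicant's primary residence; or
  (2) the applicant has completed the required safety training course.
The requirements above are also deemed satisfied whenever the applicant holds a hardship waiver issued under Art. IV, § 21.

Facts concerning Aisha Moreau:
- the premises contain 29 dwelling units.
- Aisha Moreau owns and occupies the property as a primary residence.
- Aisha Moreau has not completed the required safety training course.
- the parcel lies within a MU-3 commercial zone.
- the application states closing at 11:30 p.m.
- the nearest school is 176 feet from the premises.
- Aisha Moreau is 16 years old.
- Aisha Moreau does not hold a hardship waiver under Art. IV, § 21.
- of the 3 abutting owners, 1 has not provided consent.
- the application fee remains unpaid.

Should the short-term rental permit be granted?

No — denied.

(i) ≤ 15 units — not satisfied.
(ii) ≥150 ft from school — satisfied.
(a) = F OR T = true.
(i) closes by 10 p.m. — not met.
(ii) fee paid — fails.
(iii) all abutters consent — not met.
(b) = F OR F OR F = false.
(i) commercially zoned — met.
(ii) not (primary residence) — not met.
(c): T OR F → true.
(1): T AND F AND T → false.
(2) safety training — not satisfied.
So Overall is not satisfied (F OR F).
Exception (hardship waiver) — not satisfied.
Result: main false OR exception false → false.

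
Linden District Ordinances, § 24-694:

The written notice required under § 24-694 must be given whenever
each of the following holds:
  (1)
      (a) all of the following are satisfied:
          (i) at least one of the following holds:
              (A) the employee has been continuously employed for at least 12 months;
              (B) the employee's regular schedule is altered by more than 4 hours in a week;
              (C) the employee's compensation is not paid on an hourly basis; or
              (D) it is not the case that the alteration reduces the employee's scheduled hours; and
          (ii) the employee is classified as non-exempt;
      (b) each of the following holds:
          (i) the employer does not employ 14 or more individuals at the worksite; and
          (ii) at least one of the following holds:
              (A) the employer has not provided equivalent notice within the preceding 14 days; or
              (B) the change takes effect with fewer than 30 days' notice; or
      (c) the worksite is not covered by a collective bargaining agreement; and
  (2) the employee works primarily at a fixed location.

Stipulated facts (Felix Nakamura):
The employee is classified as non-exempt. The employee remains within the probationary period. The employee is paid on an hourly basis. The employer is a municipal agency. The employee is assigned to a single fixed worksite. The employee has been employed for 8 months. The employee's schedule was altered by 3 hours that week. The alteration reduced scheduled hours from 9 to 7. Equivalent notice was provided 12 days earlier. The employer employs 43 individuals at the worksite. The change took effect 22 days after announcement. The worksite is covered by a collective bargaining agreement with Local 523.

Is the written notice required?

(A) tenure ≥ 12 mo. — not satisfied.
(B) schedule shift > 4h — not satisfied.
(C) not (hourly-paid) — fails.
(D) not (hours reduced) — not met.
(i) = F OR F OR F OR F = false.
(ii) non-exempt — satisfied.
(a) = F AND T = false.
(i) not (≥ 14 at site) — not satisfied.
(A) no recent notice — not satisfied.
(B) < 30 days' notice — satisfied.
So (ii) is satisfied (F OR T).
(b): F AND T → false.
(c) no CBA — not satisfied.
(1): F OR F OR F → false.
(2) fixed location — met.
So Overall is not satisfied (F AND T).

No — not required.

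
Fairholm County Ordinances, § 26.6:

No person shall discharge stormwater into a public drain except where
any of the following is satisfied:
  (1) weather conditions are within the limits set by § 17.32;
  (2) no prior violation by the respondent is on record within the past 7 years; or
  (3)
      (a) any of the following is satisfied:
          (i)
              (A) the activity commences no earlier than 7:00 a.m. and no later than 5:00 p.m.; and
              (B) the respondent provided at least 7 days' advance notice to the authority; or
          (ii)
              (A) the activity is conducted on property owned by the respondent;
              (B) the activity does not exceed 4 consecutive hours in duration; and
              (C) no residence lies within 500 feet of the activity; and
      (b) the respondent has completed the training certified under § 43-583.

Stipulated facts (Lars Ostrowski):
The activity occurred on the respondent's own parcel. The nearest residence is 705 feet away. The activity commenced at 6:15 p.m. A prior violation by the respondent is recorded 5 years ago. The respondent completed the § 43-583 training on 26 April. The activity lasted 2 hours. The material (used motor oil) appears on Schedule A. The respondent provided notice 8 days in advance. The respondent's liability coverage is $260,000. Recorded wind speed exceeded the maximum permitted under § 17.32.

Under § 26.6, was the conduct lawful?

Yes — lawful.

(1) weather ok — not satisfied.
(2) no prior violation — not met.
(A) start within hours — not met.
(B) ≥7 days' notice — holds.
(i) = F AND T = false.
(A) own property — satisfied.
(B) ≤ 4 hrs duration — holds.
(C) no residence in 500 ft — holds.
(ii) = T AND T AND T = true.
(a): F OR T → true.
(b) training certified — met.
So (3) is satisfied (T AND T).
Overall: F OR F OR T → true.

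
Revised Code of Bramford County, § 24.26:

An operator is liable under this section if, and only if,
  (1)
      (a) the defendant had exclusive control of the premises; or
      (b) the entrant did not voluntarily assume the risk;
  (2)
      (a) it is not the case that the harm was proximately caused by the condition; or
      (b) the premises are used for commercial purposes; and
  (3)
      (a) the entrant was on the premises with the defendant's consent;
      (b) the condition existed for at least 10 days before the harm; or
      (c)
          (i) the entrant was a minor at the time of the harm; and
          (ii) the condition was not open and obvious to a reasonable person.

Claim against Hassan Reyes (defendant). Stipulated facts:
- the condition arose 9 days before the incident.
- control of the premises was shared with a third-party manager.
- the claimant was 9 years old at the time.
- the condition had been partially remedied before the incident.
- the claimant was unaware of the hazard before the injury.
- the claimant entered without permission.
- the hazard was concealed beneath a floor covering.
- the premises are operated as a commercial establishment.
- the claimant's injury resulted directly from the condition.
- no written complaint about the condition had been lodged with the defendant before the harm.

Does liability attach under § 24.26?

(a) exclusive control — fails.
(b) no assumed risk — met.
(1) = F OR T = true.
(a) not (proximate cause) — fails.
(b) commercial use — holds.
(2): F OR T → true.
(a) consent to enter — not satisfied.
(b) condition ≥10 days old — fails.
(i) entrant a minor — holds.
(ii) not open/obvious — satisfied.
(c) = T AND T = true.
So (3) is satisfied (F OR F OR T).
Overall: T AND T AND T → true.

Yes — liable.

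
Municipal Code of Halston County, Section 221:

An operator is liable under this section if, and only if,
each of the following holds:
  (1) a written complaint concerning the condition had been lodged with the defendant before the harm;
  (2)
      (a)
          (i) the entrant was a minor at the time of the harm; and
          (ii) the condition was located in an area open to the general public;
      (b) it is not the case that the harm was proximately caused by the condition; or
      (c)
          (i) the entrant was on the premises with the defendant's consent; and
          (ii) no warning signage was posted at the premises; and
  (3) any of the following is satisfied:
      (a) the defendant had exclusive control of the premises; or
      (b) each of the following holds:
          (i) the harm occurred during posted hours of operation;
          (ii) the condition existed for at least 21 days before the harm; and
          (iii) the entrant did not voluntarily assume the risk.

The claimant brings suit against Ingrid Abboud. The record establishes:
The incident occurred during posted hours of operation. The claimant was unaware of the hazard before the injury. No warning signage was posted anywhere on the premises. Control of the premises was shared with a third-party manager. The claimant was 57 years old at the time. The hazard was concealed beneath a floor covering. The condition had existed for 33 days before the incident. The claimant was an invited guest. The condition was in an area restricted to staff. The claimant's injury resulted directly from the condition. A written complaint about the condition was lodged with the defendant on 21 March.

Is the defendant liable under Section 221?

(1) complaint lodged — holds.
(i) entrant a minor — fails.
(ii) public area — not met.
So (a) is not satisfied (F AND F).
(b) not (proximate cause) — not met.
(i) consent to enter — satisfied.
(ii) no signage posted — met.
So (c) is satisfied (T AND T).
(2) = F OR F OR T = true.
(a) exclusive control — fails.
(i) during posted hours — met.
(ii) condition ≥21 days old — satisfied.
(iii) no assumed risk — satisfied.
(b): T AND T AND T → true.
(3): F OR T → true.
Overall = T AND T AND T = true.

Yes — liable.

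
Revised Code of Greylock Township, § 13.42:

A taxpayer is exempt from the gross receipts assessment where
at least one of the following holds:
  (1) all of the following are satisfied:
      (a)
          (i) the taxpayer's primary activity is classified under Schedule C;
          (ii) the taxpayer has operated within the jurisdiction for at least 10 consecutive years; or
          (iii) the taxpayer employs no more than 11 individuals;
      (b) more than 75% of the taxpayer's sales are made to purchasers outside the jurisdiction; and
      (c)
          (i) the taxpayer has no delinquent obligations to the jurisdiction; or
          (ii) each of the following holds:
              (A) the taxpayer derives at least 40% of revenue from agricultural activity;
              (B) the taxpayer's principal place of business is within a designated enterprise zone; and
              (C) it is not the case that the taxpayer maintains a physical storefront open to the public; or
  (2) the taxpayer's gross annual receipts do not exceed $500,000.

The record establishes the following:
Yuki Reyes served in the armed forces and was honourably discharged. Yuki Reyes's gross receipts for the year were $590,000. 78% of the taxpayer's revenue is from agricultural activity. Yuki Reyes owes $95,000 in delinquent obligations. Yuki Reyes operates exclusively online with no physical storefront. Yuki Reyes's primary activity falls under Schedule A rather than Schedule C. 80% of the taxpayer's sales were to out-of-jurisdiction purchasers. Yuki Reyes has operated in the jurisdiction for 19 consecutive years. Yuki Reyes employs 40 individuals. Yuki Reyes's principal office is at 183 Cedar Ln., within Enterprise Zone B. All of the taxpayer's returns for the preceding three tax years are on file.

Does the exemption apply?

(i) Schedule C activity — fails.
(ii) ≥ 10 yrs in jurisdiction — met.
(iii) ≤ 11 employees — fails.
So (a) is satisfied (F OR T OR F).
(b) >75% out-of-jur. sales — satisfied.
(i) no delinquency — not met.
(A) ≥40% agricultural — met.
(B) in enterprise zone — holds.
(C) not (has storefront) — satisfied.
(ii): T AND T AND T → true.
So (c) is satisfied (F OR T).
So (1) is satisfied (T AND T AND T).
(2) receipts ≤ $500,000 — not satisfied.
So Overall is satisfied (T OR F).

Yes — exempt.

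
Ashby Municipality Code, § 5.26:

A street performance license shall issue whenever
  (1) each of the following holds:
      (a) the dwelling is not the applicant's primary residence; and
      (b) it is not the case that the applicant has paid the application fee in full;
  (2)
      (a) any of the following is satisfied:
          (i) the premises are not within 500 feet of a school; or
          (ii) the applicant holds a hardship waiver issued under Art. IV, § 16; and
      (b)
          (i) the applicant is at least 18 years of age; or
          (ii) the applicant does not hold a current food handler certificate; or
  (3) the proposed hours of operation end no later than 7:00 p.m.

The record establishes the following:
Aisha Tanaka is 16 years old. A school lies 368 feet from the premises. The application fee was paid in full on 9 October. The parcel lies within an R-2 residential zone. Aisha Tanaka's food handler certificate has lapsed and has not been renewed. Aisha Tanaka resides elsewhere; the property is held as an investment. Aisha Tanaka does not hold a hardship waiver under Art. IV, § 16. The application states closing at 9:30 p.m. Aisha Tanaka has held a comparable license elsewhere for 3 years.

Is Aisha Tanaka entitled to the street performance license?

No — denied.

(a) not (primary residence) — met.
(b) not (fee paid) — not met.
(1): T AND F → false.
(i) ≥500 ft from school — fails.
(ii) hardship waiver — not satisfied.
(a) = F OR F = false.
(i) age ≥ 18 — not satisfied.
(ii) not (food handler cert.) — satisfied.
So (b) is satisfied (F OR T).
So (2) is not satisfied (F AND T).
(3) closes by 7 p.m. — fails.
So Overall is not satisfied (F OR F OR F).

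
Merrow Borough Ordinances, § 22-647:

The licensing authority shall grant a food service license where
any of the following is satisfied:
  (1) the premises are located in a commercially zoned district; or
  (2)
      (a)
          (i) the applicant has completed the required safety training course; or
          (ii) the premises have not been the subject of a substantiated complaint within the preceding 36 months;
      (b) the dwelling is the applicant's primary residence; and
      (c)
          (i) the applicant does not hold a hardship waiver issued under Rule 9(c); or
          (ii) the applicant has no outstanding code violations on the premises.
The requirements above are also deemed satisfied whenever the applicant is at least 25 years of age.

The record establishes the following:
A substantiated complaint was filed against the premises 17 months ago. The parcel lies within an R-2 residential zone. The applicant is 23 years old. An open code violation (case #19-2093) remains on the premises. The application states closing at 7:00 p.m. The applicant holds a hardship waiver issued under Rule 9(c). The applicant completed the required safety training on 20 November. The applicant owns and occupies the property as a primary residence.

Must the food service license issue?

No — denied.

(1) commercially zoned — not met.
(i) safety training — satisfied.
(ii) no complaint in 36 mo. — not met.
(a): T OR F → true.
(b) primary residence — holds.
(i) not (hardship waiver) — not met.
(ii) no code violations — fails.
(c): F OR F → false.
(2): T AND T AND F → false.
Overall: F OR F → false.
Exception (age ≥ 25) — not satisfied.
Result: main false OR exception false → false.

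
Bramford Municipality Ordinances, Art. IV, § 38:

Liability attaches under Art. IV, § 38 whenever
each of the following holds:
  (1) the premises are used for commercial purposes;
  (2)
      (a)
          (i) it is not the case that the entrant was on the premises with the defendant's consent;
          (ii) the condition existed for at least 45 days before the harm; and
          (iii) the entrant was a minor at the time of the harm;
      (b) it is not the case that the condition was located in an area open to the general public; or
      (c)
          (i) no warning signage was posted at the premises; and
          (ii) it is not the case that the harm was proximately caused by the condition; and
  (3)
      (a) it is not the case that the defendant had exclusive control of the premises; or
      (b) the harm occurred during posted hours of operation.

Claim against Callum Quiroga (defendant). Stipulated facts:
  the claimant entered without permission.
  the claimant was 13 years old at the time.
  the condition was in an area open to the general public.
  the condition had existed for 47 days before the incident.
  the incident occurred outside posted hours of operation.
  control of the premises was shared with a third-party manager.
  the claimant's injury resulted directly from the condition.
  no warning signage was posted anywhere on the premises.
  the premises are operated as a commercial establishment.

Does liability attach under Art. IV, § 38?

(1) commercial use — met.
(i) not (consent to enter) — holds.
(ii) condition ≥45 days old — satisfied.
(iii) entrant a minor — satisfied.
(a) = T AND T AND T = true.
(b) not (public area) — not met.
(i) no signage posted — holds.
(ii) not (proximate cause) — not satisfied.
(c) = T AND F = false.
So (2) is satisfied (T OR F OR F).
(a) not (exclusive control) — satisfied.
(b) during posted hours — fails.
(3) = T OR F = true.
Overall: T AND T AND T → true.

Yes — liable.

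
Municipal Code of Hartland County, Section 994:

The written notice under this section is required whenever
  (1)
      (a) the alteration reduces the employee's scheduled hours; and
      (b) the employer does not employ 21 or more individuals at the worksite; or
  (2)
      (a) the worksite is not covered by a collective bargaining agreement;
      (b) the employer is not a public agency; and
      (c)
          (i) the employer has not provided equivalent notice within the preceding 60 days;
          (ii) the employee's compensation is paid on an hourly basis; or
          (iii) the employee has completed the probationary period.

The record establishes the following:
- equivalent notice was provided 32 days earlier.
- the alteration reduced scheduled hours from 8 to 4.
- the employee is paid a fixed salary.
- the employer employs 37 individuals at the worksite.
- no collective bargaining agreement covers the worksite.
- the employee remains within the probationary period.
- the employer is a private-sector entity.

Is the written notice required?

No — not required.

(a) hours reduced — satisfied.
(b) not (≥ 21 at site) — not met.
(1): T AND F → false.
(a) no CBA — satisfied.
(b) not (public agency) — holds.
(i) no recent notice — not satisfied.
(ii) hourly-paid — not met.
(iii) past probation — not met.
(c): F OR F OR F → false.
So (2) is not satisfied (T AND T AND F).
Overall: F OR F → false.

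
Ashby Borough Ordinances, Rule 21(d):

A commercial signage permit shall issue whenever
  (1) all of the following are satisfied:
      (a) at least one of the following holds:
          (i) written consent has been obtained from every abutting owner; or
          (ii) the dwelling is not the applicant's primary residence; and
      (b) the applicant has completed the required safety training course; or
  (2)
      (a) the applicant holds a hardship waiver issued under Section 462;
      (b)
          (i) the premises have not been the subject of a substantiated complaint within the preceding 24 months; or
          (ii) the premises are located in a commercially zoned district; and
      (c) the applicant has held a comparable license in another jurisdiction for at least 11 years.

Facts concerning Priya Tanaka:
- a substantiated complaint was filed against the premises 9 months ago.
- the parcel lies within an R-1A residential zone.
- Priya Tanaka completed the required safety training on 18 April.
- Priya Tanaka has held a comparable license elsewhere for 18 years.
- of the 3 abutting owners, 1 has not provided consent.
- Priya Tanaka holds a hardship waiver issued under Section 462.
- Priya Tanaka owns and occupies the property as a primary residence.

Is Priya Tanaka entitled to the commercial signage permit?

(i) all abutters consent — not satisfied.
(ii) not (primary residence) — not satisfied.
So (a) is not satisfied (F OR F).
(b) safety training — holds.
So (1) is not satisfied (F AND T).
(a) hardship waiver — holds.
(i) no complaint in 24 mo. — fails.
(ii) commercially zoned — not satisfied.
So (b) is not satisfied (F OR F).
(c) prior license ≥ 11 yr — met.
So (2) is not satisfied (T AND F AND T).
Overall = F OR F = false.

No — denied.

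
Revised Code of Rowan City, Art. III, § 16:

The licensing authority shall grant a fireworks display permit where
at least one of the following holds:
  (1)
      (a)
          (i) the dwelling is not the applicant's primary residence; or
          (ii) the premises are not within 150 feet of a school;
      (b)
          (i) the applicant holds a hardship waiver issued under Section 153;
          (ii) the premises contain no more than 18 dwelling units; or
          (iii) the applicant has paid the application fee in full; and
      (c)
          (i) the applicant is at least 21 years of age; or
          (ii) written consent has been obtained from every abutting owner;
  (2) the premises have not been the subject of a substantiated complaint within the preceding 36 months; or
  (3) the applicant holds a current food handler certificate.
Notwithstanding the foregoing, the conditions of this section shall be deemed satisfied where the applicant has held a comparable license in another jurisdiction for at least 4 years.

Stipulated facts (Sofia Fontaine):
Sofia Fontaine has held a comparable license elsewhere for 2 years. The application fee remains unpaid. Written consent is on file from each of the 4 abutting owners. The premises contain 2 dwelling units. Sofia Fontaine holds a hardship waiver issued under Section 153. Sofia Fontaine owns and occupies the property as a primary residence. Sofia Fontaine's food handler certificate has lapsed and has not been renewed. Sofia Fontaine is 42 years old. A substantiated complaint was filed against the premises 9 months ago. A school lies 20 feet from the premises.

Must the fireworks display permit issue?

No — denied.

(i) not (primary residence) — not satisfied.
(ii) ≥150 ft from school — not met.
(a): F OR F → false.
(i) hardship waiver — met.
(ii) ≤ 18 units — satisfied.
(iii) fee paid — not satisfied.
(b) = T OR T OR F = true.
(i) age ≥ 21 — holds.
(ii) all abutters consent — satisfied.
(c) = T OR T = true.
(1) = F AND T AND T = false.
(2) no complaint in 36 mo. — not met.
(3) food handler cert. — not met.
Overall = F OR F OR F = false.
Exception (prior license ≥ 4 yr) — not satisfied.
Result: main false OR exception false → false.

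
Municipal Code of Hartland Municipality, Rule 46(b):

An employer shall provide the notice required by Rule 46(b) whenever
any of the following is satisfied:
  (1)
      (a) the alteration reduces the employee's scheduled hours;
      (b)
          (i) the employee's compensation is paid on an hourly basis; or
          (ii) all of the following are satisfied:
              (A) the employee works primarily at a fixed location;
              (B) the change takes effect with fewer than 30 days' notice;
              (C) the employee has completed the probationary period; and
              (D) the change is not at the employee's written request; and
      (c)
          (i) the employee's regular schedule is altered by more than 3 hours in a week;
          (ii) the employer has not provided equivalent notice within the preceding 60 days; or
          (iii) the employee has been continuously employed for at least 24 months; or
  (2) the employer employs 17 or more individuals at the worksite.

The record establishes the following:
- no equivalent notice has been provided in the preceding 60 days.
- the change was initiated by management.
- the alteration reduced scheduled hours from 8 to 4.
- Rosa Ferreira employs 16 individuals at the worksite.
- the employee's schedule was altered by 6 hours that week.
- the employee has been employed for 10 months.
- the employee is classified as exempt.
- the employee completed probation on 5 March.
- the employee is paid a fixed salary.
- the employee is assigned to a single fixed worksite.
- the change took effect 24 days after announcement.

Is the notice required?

Yes — required.

(a) hours reduced — met.
(i) hourly-paid — fails.
(A) fixed location — satisfied.
(B) < 30 days' notice — holds.
(C) past probation — holds.
(D) not employee-requested — met.
(ii): T AND T AND T AND T → true.
So (b) is satisfied (F OR T).
(i) schedule shift > 3h — satisfied.
(ii) no recent notice — holds.
(iii) tenure ≥ 24 mo. — fails.
(c): T OR T OR F → true.
So (1) is satisfied (T AND T AND T).
(2) ≥ 17 at site — not satisfied.
Overall = T OR F = true.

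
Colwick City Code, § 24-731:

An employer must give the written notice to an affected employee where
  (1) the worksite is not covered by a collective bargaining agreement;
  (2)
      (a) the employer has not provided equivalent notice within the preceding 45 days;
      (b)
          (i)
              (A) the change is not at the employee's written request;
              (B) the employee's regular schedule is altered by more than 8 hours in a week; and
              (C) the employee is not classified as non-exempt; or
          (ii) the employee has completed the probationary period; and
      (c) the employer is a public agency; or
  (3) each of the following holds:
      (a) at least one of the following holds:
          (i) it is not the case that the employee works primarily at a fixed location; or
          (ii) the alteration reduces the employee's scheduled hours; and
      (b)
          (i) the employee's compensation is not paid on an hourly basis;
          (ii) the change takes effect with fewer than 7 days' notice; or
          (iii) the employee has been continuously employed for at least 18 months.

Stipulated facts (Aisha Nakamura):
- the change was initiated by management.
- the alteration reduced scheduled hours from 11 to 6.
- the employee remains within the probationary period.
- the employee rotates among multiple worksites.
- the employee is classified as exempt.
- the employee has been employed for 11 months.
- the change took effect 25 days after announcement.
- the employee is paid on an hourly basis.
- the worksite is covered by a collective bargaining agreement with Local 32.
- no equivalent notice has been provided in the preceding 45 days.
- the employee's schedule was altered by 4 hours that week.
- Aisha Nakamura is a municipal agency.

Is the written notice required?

(1) no CBA — not met.
(a) no recent notice — satisfied.
(A) not employee-requested — met.
(B) schedule shift > 8h — not satisfied.
(C) not (non-exempt) — met.
(i): T AND F AND T → false.
(ii) past probation — not met.
So (b) is not satisfied (F OR F).
(c) public agency — satisfied.
(2): T AND F AND T → false.
(i) not (fixed location) — holds.
(ii) hours reduced — met.
(a) = T OR T = true.
(i) not (hourly-paid) — not satisfied.
(ii) < 7 days' notice — fails.
(iii) tenure ≥ 18 mo. — not met.
(b) = F OR F OR F = false.
(3): T AND F → false.
So Overall is not satisfied (F OR F OR F).

No — not required.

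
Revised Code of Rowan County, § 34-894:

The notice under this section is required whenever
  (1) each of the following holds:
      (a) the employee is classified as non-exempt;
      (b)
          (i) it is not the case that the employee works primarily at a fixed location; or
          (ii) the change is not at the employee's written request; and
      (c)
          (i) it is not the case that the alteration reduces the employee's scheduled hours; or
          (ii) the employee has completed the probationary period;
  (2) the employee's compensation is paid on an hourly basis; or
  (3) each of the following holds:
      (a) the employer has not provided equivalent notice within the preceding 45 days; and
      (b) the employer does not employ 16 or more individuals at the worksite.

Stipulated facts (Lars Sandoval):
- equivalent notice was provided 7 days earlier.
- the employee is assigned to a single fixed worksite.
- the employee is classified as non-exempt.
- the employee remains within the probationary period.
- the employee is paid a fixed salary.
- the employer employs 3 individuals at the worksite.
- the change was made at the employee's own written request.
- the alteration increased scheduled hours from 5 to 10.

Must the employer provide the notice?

(a) non-exempt — holds.
(i) not (fixed location) — fails.
(ii) not employee-requested — fails.
(b) = F OR F = false.
(i) not (hours reduced) — met.
(ii) past probation — not met.
(c): T OR F → true.
(1) = T AND F AND T = false.
(2) hourly-paid — fails.
(a) no recent notice — fails.
(b) not (≥ 16 at site) — holds.
(3) = F AND T = false.
Overall = F OR F OR F = false.

No — not required.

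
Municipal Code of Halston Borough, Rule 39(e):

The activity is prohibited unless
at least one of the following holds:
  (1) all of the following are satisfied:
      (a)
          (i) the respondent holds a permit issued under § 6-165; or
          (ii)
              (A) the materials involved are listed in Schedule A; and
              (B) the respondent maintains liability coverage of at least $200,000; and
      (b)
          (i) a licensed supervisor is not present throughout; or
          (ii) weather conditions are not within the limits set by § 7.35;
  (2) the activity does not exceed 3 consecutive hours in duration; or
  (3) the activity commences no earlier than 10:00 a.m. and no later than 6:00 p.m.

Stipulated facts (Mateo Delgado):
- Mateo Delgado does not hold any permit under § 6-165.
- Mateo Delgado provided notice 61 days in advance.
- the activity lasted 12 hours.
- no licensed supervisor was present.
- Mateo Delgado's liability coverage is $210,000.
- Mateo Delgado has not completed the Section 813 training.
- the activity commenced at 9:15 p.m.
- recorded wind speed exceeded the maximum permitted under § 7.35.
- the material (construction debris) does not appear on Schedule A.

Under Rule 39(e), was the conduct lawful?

(i) holds permit — not satisfied.
(A) Schedule A material — not met.
(B) coverage ≥ $200,000 — met.
(ii): F AND T → false.
So (a) is not satisfied (F OR F).
(i) not (supervisor present) — met.
(ii) not (weather ok) — holds.
So (b) is satisfied (T OR T).
(1) = F AND T = false.
(2) ≤ 3 hrs duration — not met.
(3) start within hours — fails.
So Overall is not satisfied (F OR F OR F).

No — unlawful.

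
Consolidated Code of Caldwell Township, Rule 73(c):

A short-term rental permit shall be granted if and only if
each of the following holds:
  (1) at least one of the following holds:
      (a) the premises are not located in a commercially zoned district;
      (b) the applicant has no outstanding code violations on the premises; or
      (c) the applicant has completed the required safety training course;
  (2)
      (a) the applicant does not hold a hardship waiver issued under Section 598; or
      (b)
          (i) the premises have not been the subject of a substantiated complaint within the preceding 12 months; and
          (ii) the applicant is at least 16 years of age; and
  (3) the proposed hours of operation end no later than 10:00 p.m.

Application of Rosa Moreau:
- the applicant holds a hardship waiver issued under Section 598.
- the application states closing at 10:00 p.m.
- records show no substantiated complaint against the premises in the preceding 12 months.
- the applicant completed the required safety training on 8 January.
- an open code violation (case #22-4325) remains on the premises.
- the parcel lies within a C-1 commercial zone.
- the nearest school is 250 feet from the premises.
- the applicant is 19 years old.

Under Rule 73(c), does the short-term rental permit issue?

Yes — granted.

(a) not (commercially zoned) — not satisfied.
(b) no code violations — fails.
(c) safety training — satisfied.
(1): F OR F OR T → true.
(a) not (hardship waiver) — not met.
(i) no complaint in 12 mo. — satisfied.
(ii) age ≥ 16 — met.
So (b) is satisfied (T AND T).
So (2) is satisfied (F OR T).
(3) closes by 10 p.m. — holds.
So Overall is satisfied (T AND T AND T).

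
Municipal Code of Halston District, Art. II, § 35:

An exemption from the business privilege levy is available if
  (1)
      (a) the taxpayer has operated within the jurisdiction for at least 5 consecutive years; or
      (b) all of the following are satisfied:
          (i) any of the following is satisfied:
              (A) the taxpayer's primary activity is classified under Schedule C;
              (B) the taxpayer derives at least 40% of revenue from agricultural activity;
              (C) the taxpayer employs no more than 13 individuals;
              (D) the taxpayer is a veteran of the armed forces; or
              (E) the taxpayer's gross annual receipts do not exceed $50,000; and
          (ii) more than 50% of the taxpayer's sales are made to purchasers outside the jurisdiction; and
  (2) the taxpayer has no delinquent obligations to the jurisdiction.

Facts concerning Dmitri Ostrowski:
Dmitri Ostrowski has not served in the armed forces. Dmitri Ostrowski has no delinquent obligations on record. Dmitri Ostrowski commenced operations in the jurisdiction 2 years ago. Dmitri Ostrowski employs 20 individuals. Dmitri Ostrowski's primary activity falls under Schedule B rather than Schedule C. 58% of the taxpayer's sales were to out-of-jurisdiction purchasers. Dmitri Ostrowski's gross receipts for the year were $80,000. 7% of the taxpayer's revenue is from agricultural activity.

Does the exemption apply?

(a) ≥ 5 yrs in jurisdiction — fails.
(A) Schedule C activity — not satisfied.
(B) ≥40% agricultural — fails.
(C) ≤ 13 employees — not met.
(D) veteran — not satisfied.
(E) receipts ≤ $50,000 — not met.
(i) = F OR F OR F OR F OR F = false.
(ii) >50% out-of-jur. sales — met.
(b): F AND T → false.
So (1) is not satisfied (F OR F).
(2) no delinquency — holds.
Overall: F AND T → false.

No — not exempt.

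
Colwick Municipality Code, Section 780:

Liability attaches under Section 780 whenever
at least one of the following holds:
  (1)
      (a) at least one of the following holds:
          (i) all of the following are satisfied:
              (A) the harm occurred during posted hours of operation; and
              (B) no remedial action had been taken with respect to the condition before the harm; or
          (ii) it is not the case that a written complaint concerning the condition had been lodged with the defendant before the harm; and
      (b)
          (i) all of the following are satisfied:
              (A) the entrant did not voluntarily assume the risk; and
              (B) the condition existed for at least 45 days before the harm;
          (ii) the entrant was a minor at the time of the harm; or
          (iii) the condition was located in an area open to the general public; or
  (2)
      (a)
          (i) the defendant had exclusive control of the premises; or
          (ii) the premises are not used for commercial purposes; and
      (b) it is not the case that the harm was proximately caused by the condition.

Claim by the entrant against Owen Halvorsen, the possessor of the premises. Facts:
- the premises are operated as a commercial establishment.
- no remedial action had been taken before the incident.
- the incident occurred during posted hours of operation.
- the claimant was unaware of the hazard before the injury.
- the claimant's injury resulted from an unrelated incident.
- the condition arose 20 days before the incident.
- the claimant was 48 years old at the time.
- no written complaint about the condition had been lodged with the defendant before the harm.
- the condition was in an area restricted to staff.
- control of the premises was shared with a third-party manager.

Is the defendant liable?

(A) during posted hours — met.
(B) no remedial action — holds.
(i): T AND T → true.
(ii) not (complaint lodged) — met.
(a) = T OR T = true.
(A) no assumed risk — holds.
(B) condition ≥45 days old — not met.
(i): T AND F → false.
(ii) entrant a minor — not met.
(iii) public area — fails.
(b) = F OR F OR F = false.
So (1) is not satisfied (T AND F).
(i) exclusive control — not satisfied.
(ii) not (commercial use) — fails.
So (a) is not satisfied (F OR F).
(b) not (proximate cause) — satisfied.
(2): F AND T → false.
So Overall is not satisfied (F OR F).

No — not liable.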